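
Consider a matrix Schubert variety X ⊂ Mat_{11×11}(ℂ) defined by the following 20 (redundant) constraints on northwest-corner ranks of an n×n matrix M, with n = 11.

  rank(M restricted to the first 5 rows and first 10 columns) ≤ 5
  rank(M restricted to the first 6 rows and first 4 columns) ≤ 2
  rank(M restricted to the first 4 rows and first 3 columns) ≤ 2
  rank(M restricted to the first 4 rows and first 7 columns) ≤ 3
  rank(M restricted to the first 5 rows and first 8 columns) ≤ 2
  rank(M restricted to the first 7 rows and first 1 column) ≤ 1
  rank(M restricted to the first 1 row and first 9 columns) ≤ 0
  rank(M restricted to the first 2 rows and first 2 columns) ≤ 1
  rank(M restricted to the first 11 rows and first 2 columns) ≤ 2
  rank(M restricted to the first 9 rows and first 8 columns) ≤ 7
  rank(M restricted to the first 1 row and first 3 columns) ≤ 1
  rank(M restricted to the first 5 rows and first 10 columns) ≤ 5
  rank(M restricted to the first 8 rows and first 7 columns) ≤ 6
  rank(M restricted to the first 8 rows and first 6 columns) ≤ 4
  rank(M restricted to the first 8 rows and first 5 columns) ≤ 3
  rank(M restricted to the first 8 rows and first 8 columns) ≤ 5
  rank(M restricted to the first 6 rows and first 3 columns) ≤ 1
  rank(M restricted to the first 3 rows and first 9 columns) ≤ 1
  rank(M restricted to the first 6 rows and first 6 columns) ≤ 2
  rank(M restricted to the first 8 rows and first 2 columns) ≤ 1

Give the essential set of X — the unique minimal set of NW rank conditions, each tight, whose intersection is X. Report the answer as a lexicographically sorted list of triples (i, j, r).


Rank table r_w(11×11) implied by the 20 constraints:

  R[1]: 0 0 0 0 0 0 0 0 0 1 1
  R[2]: 1 1 1 1 1 1 1 1 1 2 2
  R[3]: 1 1 1 1 1 1 1 1 1 2 3
  R[4]: 1 1 1 2 2 2 2 2 2 3 4
  R[5]: 1 1 1 2 2 2 2 2 3 4 5
  R[6]: 1 1 1 2 2 2 3 3 4 5 6
  R[7]: 1 1 2 3 3 3 4 4 5 6 7
  R[8]: 1 1 2 3 3 4 5 5 6 7 8
  R[9]: 1 2 3 4 4 5 6 6 7 8 9
  R[10]: 1 2 3 4 5 6 7 7 8 9 10
  R[11]: 1 2 3 4 5 6 7 8 9 10 11

giving w = (10, 1, 11, 4, 9, 7, 3, 6, 2, 5, 8) via Δ²R.

|D(w)|=32, |Ess(w)|=7:

[(1, 9, 0), (3, 9, 1), (5, 8, 2), (6, 3, 1), (6, 6, 2), (8, 2, 1), (8, 5, 3)]


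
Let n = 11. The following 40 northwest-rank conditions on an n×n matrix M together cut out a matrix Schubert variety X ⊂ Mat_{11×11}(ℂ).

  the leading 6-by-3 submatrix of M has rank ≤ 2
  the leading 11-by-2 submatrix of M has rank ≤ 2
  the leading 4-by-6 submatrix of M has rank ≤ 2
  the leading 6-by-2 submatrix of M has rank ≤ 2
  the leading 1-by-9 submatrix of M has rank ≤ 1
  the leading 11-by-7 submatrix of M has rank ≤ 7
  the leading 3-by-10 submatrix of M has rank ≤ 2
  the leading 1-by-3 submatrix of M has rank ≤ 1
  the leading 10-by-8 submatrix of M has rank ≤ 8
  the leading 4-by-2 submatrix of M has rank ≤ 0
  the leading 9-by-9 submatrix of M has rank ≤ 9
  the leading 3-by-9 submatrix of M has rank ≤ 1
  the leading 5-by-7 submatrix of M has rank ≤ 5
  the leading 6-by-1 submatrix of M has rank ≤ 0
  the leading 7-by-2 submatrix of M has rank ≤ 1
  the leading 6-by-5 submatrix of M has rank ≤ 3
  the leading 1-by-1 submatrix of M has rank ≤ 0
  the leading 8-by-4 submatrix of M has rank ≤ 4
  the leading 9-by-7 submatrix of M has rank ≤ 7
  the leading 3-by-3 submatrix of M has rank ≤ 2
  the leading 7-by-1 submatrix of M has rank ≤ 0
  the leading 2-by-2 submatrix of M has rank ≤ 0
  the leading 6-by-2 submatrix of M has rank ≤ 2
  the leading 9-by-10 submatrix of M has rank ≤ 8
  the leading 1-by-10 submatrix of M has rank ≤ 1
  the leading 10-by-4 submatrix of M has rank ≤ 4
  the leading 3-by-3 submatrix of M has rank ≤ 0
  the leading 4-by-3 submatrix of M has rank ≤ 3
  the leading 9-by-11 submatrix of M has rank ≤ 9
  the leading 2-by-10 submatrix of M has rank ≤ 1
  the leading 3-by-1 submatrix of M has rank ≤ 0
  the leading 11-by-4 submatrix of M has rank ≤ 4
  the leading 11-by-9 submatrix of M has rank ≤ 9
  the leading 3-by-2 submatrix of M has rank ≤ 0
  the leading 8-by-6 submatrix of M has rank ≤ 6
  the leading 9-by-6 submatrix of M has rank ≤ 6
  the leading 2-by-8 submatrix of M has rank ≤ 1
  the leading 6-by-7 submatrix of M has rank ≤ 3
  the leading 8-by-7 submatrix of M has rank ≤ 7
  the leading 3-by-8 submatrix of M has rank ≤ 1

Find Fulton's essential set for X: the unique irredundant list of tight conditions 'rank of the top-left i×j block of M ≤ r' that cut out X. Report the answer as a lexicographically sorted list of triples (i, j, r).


Propagating the 40 rank bounds to every northwest block:

  i=1: 0  0  0  1  1  1  1  1  1  1  1
  i=2: 0  0  0  1  1  1  1  1  1  1  2
  i=3: 0  0  0  1  1  1  1  1  1  2  3
  i=4: 0  0  1  2  2  2  2  2  2  3  4
  i=5: 0  1  2  3  3  3  3  3  3  4  5
  i=6: 0  1  2  3  3  3  3  4  4  5  6
  i=7: 0  1  2  3  4  4  4  5  5  6  7
  i=8: 1  2  3  4  5  5  5  6  6  7  8
  i=9: 1  2  3  4  5  6  6  7  7  8  9
  i=10: 1  2  3  4  5  6  7  8  8  9  10
  i=11: 1  2  3  4  5  6  7  8  9  10  11

reading off 1-entries of Δ²R: w = (4, 11, 10, 3, 2, 8, 5, 1, 6, 7, 9).

ℓ(w)=28; the 6 essential cells (i,j,r):

[(2, 10, 1), (3, 3, 0), (3, 9, 1), (4, 2, 0), (6, 7, 3), (7, 1, 0)]


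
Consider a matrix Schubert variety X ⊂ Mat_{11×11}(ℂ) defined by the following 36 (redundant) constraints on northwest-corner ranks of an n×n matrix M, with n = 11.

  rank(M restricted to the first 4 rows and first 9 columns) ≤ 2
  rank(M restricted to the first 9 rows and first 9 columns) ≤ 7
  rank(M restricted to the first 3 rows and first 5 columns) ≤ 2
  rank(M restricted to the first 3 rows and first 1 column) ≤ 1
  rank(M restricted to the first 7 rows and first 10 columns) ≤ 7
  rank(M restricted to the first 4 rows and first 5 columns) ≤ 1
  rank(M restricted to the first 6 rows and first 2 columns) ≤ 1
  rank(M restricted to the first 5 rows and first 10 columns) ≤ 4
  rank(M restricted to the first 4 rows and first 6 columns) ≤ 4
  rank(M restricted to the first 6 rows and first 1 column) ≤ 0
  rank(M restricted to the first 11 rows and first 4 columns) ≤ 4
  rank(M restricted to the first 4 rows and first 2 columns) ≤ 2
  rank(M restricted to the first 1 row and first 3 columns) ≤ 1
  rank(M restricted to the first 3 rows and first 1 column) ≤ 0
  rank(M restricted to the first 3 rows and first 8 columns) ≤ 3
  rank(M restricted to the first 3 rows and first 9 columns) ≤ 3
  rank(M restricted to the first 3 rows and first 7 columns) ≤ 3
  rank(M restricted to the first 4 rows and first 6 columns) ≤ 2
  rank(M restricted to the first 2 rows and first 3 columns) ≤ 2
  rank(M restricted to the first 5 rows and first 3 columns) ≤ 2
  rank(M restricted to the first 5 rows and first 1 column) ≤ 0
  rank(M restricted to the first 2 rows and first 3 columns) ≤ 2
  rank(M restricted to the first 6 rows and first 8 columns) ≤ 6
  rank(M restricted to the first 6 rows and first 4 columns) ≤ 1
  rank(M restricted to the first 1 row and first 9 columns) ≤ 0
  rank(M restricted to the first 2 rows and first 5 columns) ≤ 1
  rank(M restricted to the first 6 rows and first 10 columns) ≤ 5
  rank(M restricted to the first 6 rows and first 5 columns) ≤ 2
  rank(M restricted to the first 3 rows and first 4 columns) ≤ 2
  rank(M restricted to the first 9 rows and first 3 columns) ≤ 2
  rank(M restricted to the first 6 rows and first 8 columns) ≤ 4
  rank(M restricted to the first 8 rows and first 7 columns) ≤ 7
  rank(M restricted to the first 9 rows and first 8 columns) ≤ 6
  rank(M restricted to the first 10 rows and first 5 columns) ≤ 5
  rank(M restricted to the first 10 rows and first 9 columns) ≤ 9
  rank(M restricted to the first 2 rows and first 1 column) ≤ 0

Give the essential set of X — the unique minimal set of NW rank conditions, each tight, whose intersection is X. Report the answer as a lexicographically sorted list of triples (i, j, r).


Propagating the 36 rank bounds to every northwest block:

  i=1: 0 0 0 0 0 0 0 0 0 1 1
  i=2: 0 1 1 1 1 1 1 1 1 2 2
  i=3: 0 1 1 1 1 2 2 2 2 3 3
  i=4: 0 1 1 1 1 2 2 2 2 3 4
  i=5: 0 1 1 1 2 3 3 3 3 4 5
  i=6: 0 1 1 1 2 3 4 4 4 5 6
  i=7: 1 2 2 2 3 4 5 5 5 6 7
  i=8: 1 2 2 3 4 5 6 6 6 7 8
  i=9: 1 2 2 3 4 5 6 6 7 8 9
  i=10: 1 2 3 4 5 6 7 7 8 9 10
  i=11: 1 2 3 4 5 6 7 8 9 10 11

hence w(1..11) = (10, 2, 6, 11, 5, 7, 1, 4, 9, 3, 8).

7 SE-corners of the 30-cell Rothe diagram give Ess(w):

[(1, 9, 0), (4, 5, 1), (4, 9, 2), (6, 1, 0), (6, 4, 1), (9, 3, 2), (9, 8, 6)]


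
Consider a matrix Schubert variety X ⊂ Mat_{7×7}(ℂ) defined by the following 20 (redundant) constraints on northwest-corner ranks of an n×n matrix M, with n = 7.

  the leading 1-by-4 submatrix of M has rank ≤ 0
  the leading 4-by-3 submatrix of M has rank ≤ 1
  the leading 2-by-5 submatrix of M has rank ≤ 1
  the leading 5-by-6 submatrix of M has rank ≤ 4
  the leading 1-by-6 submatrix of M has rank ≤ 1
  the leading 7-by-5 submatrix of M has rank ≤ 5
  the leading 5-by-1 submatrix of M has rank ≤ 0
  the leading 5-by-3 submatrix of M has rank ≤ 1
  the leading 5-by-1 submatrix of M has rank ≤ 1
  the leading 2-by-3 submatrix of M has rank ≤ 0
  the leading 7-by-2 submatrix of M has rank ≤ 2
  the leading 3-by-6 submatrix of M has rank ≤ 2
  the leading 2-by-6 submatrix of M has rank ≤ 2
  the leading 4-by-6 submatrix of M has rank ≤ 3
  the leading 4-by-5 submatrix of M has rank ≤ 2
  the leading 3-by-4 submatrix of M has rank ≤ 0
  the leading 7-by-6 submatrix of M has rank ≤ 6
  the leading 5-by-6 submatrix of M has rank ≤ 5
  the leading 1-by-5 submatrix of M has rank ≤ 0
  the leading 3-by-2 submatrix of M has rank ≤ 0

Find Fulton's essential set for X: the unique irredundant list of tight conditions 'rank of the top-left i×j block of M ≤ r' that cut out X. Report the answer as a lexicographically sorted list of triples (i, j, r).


Reconstructing r_w from the 20 given conditions:

  row 1: 0  0  0  0  0  1  1
  row 2: 0  0  0  0  1  2  2
  row 3: 0  0  0  0  1  2  3
  row 4: 0  1  1  1  2  3  4
  row 5: 0  1  1  2  3  4  5
  row 6: 1  2  2  3  4  5  6
  row 7: 1  2  3  4  5  6  7

second differences of R give the permutation w = (6, 5, 7, 2, 4, 1, 3).

ℓ(w)=16; the 4 essential cells (i,j,r):

[(1, 5, 0), (3, 4, 0), (5, 1, 0), (5, 3, 1)]


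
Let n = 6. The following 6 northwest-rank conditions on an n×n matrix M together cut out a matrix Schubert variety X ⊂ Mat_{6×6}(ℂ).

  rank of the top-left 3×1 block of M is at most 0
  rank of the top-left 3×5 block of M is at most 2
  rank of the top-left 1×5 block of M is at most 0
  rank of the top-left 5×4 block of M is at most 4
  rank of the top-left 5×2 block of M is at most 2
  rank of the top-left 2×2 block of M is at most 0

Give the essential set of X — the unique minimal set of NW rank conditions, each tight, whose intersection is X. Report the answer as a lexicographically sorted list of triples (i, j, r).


Rank table r_w(6×6) implied by the 6 constraints:

  R[1]: 0 | 0 | 0 | 0 | 0 | 1
  R[2]: 0 | 0 | 1 | 1 | 1 | 2
  R[3]: 0 | 1 | 2 | 2 | 2 | 3
  R[4]: 1 | 2 | 3 | 3 | 3 | 4
  R[5]: 1 | 2 | 3 | 4 | 4 | 5
  R[6]: 1 | 2 | 3 | 4 | 5 | 6

second differences of R give the permutation w = (6, 3, 2, 1, 4, 5).

Rothe diagram D(w) (8 cells), 3 SE-corners (essential conditions):

[(1, 5, 0), (2, 2, 0), (3, 1, 0)]


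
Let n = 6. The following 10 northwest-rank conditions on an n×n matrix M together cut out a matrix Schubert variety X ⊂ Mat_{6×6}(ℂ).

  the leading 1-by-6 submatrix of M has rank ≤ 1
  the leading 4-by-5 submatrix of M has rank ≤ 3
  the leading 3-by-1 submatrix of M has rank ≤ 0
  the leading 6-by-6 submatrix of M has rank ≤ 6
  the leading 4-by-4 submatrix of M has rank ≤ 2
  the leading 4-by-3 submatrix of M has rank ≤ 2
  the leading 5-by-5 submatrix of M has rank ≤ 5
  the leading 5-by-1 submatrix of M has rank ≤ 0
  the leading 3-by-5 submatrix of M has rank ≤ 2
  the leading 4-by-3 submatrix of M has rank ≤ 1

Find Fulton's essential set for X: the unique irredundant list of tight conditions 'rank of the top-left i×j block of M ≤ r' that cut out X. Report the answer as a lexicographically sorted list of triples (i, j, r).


The tightest implied rank at each (i,j), from the 10 conditions:

  row 1: 0 1 1 1 1 1
  row 2: 0 1 1 2 2 2
  row 3: 0 1 1 2 2 3
  row 4: 0 1 1 2 3 4
  row 5: 0 1 2 3 4 5
  row 6: 1 2 3 4 5 6

giving w = (2, 4, 6, 5, 3, 1) via Δ²R.

Rothe diagram D(w) (9 cells), 3 SE-corners (essential conditions):

[(3, 5, 2), (4, 3, 1), (5, 1, 0)]


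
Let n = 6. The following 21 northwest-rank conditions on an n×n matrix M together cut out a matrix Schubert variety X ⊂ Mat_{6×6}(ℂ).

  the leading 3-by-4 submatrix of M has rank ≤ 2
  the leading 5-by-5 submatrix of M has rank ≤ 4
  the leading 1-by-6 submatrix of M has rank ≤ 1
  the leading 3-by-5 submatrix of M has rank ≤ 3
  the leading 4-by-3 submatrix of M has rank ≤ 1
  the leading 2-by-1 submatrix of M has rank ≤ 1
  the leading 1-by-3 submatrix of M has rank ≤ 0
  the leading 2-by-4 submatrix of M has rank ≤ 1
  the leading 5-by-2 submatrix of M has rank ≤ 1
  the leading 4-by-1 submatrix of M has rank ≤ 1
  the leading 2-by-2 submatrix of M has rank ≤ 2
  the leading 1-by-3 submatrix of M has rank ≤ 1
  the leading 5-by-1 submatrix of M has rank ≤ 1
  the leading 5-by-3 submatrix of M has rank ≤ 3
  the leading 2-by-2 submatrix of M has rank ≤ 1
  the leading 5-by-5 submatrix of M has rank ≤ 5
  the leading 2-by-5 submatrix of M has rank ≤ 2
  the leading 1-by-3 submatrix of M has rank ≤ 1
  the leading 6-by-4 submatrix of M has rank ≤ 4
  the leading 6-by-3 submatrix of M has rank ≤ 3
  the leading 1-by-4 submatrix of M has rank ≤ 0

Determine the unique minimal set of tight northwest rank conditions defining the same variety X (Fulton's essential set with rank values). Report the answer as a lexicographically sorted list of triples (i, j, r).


The tightest implied rank at each (i,j), from the 21 conditions:

  i=1: 0 0 0 0 1 1
  i=2: 1 1 1 1 2 2
  i=3: 1 1 1 2 3 3
  i=4: 1 1 1 2 3 4
  i=5: 1 1 2 3 4 5
  i=6: 1 2 3 4 5 6

the unique w with this rank table is (5, 1, 4, 6, 3, 2).

Rothe diagram D(w) (9 cells), 3 SE-corners (essential conditions):

[(1, 4, 0), (4, 3, 1), (5, 2, 1)]


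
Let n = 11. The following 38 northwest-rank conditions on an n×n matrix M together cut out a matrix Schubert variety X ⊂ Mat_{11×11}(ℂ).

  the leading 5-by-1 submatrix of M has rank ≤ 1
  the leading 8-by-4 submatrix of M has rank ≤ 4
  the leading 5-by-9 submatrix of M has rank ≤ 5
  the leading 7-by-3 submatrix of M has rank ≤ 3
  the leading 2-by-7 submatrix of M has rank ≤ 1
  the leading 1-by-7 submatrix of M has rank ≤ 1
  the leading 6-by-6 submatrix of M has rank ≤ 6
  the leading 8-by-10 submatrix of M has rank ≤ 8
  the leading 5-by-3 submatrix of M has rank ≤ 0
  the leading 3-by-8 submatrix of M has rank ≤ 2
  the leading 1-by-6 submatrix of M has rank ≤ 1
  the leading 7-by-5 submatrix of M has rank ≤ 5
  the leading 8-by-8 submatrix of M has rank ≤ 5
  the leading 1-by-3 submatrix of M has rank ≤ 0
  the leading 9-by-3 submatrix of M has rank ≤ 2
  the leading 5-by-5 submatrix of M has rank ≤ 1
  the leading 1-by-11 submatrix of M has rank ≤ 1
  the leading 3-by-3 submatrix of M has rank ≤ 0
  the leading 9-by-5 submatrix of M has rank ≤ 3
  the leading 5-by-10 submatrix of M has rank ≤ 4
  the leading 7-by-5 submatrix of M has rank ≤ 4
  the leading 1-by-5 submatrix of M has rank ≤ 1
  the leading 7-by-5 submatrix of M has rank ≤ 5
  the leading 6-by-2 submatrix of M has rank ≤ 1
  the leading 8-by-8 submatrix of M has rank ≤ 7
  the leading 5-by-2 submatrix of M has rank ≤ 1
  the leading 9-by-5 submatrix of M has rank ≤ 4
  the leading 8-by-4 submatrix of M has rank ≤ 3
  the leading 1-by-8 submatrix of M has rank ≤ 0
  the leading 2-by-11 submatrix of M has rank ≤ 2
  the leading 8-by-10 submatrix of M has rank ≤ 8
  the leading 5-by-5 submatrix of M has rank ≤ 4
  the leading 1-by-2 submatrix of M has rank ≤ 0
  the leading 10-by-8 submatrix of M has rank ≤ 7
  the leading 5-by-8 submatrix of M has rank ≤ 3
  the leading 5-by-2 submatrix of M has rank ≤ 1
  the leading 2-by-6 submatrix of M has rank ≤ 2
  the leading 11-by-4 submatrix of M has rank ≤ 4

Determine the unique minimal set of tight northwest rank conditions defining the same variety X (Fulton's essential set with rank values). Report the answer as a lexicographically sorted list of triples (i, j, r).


Reconstructing r_w from the 38 given conditions:

  i=1: 0 | 0 | 0 | 0 | 0 | 0 | 0 | 0 | 1 | 1 | 1
  i=2: 0 | 0 | 0 | 1 | 1 | 1 | 1 | 1 | 2 | 2 | 2
  i=3: 0 | 0 | 0 | 1 | 1 | 2 | 2 | 2 | 3 | 3 | 3
  i=4: 0 | 0 | 0 | 1 | 1 | 2 | 3 | 3 | 4 | 4 | 4
  i=5: 0 | 0 | 0 | 1 | 1 | 2 | 3 | 3 | 4 | 4 | 5
  i=6: 1 | 1 | 1 | 2 | 2 | 3 | 4 | 4 | 5 | 5 | 6
  i=7: 1 | 2 | 2 | 3 | 3 | 4 | 5 | 5 | 6 | 6 | 7
  i=8: 1 | 2 | 2 | 3 | 3 | 4 | 5 | 5 | 6 | 7 | 8
  i=9: 1 | 2 | 2 | 3 | 3 | 4 | 5 | 6 | 7 | 8 | 9
  i=10: 1 | 2 | 3 | 4 | 4 | 5 | 6 | 7 | 8 | 9 | 10
  i=11: 1 | 2 | 3 | 4 | 5 | 6 | 7 | 8 | 9 | 10 | 11

so w = (9, 4, 6, 7, 11, 1, 2, 10, 8, 3, 5).

Fulton essential set (8 of the 30 Rothe cells):

[(1, 8, 0), (5, 3, 0), (5, 5, 1), (5, 8, 3), (5, 10, 4), (8, 8, 5), (9, 3, 2), (9, 5, 3)]


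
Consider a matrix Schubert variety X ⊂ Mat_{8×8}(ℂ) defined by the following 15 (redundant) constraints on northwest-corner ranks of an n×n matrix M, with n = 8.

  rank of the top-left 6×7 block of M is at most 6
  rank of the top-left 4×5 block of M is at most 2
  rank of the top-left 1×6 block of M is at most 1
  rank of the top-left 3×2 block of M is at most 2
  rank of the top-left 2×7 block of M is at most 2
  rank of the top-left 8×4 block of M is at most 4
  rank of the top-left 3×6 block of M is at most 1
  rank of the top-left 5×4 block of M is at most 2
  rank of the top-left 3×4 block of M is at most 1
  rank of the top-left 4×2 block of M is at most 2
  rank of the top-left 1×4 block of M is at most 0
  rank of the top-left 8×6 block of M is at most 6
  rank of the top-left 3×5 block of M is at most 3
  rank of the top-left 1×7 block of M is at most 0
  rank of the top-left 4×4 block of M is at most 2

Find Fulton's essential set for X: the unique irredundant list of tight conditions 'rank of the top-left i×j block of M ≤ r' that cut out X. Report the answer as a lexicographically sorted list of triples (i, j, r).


Rank table r_w(8×8) implied by the 15 constraints:

  R[1]: 0 | 0 | 0 | 0 | 0 | 0 | 0 | 1
  R[2]: 1 | 1 | 1 | 1 | 1 | 1 | 1 | 2
  R[3]: 1 | 1 | 1 | 1 | 1 | 1 | 2 | 3
  R[4]: 1 | 2 | 2 | 2 | 2 | 2 | 3 | 4
  R[5]: 1 | 2 | 2 | 2 | 3 | 3 | 4 | 5
  R[6]: 1 | 2 | 3 | 3 | 4 | 4 | 5 | 6
  R[7]: 1 | 2 | 3 | 4 | 5 | 5 | 6 | 7
  R[8]: 1 | 2 | 3 | 4 | 5 | 6 | 7 | 8

giving w = (8, 1, 7, 2, 5, 3, 4, 6) via Δ²R.

3 SE-corners of the 14-cell Rothe diagram give Ess(w):

[(1, 7, 0), (3, 6, 1), (5, 4, 2)]


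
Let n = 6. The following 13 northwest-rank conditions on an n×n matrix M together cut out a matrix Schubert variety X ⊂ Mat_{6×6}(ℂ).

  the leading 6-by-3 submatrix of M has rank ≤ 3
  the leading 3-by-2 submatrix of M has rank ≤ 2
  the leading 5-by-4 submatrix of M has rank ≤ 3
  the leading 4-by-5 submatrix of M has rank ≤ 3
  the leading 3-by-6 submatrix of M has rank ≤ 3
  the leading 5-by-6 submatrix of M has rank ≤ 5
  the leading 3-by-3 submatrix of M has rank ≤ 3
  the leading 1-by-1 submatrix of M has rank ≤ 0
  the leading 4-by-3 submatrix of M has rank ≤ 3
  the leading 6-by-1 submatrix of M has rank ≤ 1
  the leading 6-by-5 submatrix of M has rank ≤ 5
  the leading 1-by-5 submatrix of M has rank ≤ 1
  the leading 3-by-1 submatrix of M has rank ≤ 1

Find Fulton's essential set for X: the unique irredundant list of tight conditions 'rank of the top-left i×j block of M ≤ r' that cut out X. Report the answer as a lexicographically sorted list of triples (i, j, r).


Rank table r_w(6×6) implied by the 13 constraints:

  0 1 1 1 1 1
  1 2 2 2 2 2
  1 2 3 3 3 3
  1 2 3 3 3 4
  1 2 3 3 4 5
  1 2 3 4 5 6

the unique w with this rank table is (2, 1, 3, 6, 5, 4).

3 SE-corners of the 4-cell Rothe diagram give Ess(w):

[(1, 1, 0), (4, 5, 3), (5, 4, 3)]


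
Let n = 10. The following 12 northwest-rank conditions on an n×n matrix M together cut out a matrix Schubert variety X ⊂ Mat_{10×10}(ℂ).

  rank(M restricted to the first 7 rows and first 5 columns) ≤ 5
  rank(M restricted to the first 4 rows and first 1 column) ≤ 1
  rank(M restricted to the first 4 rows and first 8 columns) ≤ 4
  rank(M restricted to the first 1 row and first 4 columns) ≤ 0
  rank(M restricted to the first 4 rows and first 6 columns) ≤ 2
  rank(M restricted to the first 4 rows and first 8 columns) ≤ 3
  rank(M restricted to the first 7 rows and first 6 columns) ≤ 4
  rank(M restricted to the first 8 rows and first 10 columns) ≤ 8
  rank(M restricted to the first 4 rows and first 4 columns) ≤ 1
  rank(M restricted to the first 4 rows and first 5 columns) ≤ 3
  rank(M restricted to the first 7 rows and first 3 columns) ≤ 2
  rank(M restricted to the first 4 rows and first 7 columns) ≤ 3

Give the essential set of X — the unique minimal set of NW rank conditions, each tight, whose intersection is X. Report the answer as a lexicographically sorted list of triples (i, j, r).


Reconstructing r_w from the 12 given conditions:

  row 1: 0  0  0  0  1  1  1  1  1  1
  row 2: 1  1  1  1  2  2  2  2  2  2
  row 3: 1  1  1  1  2  2  3  3  3  3
  row 4: 1  1  1  1  2  2  3  3  4  4
  row 5: 1  2  2  2  3  3  4  4  5  5
  row 6: 1  2  2  3  4  4  5  5  6  6
  row 7: 1  2  2  3  4  4  5  6  7  7
  row 8: 1  2  3  4  5  5  6  7  8  8
  row 9: 1  2  3  4  5  6  7  8  9  9
  row 10: 1  2  3  4  5  6  7  8  9  10

giving w = (5, 1, 7, 9, 2, 4, 8, 3, 6, 10) via Δ²R.

|D(w)|=16, |Ess(w)|=6:

[(1, 4, 0), (4, 4, 1), (4, 6, 2), (4, 8, 3), (7, 3, 2), (7, 6, 4)]


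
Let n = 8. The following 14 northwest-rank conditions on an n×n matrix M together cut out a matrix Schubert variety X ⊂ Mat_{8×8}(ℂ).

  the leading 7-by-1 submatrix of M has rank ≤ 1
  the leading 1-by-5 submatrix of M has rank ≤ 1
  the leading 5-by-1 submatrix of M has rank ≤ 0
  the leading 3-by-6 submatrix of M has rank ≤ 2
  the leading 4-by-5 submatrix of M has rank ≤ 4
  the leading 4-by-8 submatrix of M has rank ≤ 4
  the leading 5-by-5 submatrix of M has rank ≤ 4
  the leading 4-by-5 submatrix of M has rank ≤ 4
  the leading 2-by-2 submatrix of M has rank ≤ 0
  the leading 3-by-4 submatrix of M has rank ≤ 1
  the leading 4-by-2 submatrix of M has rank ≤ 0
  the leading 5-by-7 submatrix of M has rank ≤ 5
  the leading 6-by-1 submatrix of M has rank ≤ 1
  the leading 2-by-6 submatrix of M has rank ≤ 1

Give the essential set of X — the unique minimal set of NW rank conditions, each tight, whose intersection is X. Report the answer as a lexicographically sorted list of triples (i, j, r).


Rank table r_w(8×8) implied by the 14 constraints:

  R[1]: 0 | 0 | 1 | 1 | 1 | 1 | 1 | 1
  R[2]: 0 | 0 | 1 | 1 | 1 | 1 | 2 | 2
  R[3]: 0 | 0 | 1 | 1 | 2 | 2 | 3 | 3
  R[4]: 0 | 0 | 1 | 2 | 3 | 3 | 4 | 4
  R[5]: 0 | 1 | 2 | 3 | 4 | 4 | 5 | 5
  R[6]: 1 | 2 | 3 | 4 | 5 | 5 | 6 | 6
  R[7]: 1 | 2 | 3 | 4 | 5 | 6 | 7 | 7
  R[8]: 1 | 2 | 3 | 4 | 5 | 6 | 7 | 8

so w = (3, 7, 5, 4, 2, 1, 6, 8).

D(w) has 13 cells with 4 SE-corners; essential set:

[(2, 6, 1), (3, 4, 1), (4, 2, 0), (5, 1, 0)]


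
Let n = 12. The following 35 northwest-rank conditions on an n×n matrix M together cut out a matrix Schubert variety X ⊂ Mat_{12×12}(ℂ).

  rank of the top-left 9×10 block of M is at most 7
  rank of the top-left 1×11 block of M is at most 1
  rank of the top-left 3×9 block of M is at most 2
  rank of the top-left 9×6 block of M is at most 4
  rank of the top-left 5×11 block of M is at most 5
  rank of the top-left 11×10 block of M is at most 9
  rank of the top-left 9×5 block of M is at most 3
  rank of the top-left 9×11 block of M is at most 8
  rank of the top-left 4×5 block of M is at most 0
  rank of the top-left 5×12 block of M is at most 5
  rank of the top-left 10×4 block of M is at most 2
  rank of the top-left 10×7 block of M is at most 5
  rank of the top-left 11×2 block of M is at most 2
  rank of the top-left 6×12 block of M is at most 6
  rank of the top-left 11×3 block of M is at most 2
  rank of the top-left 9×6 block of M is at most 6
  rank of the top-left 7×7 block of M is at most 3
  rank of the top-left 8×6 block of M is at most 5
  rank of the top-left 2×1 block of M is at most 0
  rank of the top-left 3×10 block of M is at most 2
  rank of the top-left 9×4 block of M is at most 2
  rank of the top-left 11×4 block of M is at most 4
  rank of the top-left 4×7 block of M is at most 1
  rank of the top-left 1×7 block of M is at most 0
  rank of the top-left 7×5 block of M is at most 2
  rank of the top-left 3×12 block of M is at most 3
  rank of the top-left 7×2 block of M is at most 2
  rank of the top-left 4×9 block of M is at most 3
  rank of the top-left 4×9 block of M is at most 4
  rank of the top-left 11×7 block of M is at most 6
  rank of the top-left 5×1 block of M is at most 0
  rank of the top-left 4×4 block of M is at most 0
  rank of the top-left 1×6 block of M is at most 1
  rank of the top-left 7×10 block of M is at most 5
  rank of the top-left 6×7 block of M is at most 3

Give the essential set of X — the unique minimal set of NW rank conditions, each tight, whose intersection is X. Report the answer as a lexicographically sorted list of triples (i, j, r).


Rank table r_w(12×12) implied by the 35 constraints:

  row 1: 0 0 0 0 0 0 0 1 1 1 1 1
  row 2: 0 0 0 0 0 1 1 2 2 2 2 2
  row 3: 0 0 0 0 0 1 1 2 2 2 3 3
  row 4: 0 0 0 0 0 1 1 2 3 3 4 4
  row 5: 0 1 1 1 1 2 2 3 4 4 5 5
  row 6: 1 2 2 2 2 3 3 4 5 5 6 6
  row 7: 1 2 2 2 2 3 3 4 5 5 6 7
  row 8: 1 2 2 2 3 4 4 5 6 6 7 8
  row 9: 1 2 2 2 3 4 5 6 7 7 8 9
  row 10: 1 2 2 2 3 4 5 6 7 8 9 10
  row 11: 1 2 2 3 4 5 6 7 8 9 10 11
  row 12: 1 2 3 4 5 6 7 8 9 10 11 12

second differences of R give the permutation w = (8, 6, 11, 9, 2, 1, 12, 5, 7, 10, 4, 3).

ℓ(w)=39; the 10 essential cells (i,j,r):

[(1, 7, 0), (3, 10, 2), (4, 5, 0), (4, 7, 1), (5, 1, 0), (7, 5, 2), (7, 7, 3), (7, 10, 5), (10, 4, 2), (11, 3, 2)]


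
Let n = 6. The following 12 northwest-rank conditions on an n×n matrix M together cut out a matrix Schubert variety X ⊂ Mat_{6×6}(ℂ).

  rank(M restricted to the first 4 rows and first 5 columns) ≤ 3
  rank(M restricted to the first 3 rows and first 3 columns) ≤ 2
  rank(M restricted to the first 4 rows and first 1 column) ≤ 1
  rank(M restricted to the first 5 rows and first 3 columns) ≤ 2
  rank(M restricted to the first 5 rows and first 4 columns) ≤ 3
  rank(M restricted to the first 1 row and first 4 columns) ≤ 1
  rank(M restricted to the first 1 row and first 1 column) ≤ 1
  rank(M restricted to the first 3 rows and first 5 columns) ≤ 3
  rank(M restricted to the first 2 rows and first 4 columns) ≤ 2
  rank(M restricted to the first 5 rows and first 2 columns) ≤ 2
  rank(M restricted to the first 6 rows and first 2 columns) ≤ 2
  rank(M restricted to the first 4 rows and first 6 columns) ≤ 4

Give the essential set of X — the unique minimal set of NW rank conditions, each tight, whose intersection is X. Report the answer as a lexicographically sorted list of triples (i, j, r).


Recovering R(i,j) via the rank-extension bound from the 12 conditions:

  R[1]: 1 1 1 1 1 1
  R[2]: 1 2 2 2 2 2
  R[3]: 1 2 2 3 3 3
  R[4]: 1 2 2 3 3 4
  R[5]: 1 2 2 3 4 5
  R[6]: 1 2 3 4 5 6

second differences of R give the permutation w = (1, 2, 4, 6, 5, 3).

Fulton essential set (2 of the 4 Rothe cells):

[(4, 5, 3), (5, 3, 2)]


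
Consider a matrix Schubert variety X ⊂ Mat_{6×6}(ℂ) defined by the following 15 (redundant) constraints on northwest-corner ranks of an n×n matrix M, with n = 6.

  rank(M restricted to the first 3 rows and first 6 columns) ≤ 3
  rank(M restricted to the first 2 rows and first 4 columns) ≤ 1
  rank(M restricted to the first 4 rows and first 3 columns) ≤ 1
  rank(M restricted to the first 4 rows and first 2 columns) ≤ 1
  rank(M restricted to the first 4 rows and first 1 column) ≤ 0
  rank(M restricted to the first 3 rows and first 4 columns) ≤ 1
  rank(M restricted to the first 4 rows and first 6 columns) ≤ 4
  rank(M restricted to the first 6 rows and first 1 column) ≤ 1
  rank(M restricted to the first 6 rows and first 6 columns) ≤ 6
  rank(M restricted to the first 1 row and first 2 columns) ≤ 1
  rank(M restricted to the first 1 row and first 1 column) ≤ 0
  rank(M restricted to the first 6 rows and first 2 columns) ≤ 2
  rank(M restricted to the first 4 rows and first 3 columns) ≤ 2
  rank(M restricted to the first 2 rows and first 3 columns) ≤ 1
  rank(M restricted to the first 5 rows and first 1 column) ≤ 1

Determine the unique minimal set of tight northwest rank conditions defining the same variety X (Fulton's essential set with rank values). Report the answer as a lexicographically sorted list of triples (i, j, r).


Reconstructing r_w from the 15 given conditions:

  row 1: 0  1  1  1  1  1
  row 2: 0  1  1  1  2  2
  row 3: 0  1  1  1  2  3
  row 4: 0  1  1  2  3  4
  row 5: 1  2  2  3  4  5
  row 6: 1  2  3  4  5  6

hence w(1..6) = (2, 5, 6, 4, 1, 3).

ℓ(w)=9; the 3 essential cells (i,j,r):

[(3, 4, 1), (4, 1, 0), (4, 3, 1)]


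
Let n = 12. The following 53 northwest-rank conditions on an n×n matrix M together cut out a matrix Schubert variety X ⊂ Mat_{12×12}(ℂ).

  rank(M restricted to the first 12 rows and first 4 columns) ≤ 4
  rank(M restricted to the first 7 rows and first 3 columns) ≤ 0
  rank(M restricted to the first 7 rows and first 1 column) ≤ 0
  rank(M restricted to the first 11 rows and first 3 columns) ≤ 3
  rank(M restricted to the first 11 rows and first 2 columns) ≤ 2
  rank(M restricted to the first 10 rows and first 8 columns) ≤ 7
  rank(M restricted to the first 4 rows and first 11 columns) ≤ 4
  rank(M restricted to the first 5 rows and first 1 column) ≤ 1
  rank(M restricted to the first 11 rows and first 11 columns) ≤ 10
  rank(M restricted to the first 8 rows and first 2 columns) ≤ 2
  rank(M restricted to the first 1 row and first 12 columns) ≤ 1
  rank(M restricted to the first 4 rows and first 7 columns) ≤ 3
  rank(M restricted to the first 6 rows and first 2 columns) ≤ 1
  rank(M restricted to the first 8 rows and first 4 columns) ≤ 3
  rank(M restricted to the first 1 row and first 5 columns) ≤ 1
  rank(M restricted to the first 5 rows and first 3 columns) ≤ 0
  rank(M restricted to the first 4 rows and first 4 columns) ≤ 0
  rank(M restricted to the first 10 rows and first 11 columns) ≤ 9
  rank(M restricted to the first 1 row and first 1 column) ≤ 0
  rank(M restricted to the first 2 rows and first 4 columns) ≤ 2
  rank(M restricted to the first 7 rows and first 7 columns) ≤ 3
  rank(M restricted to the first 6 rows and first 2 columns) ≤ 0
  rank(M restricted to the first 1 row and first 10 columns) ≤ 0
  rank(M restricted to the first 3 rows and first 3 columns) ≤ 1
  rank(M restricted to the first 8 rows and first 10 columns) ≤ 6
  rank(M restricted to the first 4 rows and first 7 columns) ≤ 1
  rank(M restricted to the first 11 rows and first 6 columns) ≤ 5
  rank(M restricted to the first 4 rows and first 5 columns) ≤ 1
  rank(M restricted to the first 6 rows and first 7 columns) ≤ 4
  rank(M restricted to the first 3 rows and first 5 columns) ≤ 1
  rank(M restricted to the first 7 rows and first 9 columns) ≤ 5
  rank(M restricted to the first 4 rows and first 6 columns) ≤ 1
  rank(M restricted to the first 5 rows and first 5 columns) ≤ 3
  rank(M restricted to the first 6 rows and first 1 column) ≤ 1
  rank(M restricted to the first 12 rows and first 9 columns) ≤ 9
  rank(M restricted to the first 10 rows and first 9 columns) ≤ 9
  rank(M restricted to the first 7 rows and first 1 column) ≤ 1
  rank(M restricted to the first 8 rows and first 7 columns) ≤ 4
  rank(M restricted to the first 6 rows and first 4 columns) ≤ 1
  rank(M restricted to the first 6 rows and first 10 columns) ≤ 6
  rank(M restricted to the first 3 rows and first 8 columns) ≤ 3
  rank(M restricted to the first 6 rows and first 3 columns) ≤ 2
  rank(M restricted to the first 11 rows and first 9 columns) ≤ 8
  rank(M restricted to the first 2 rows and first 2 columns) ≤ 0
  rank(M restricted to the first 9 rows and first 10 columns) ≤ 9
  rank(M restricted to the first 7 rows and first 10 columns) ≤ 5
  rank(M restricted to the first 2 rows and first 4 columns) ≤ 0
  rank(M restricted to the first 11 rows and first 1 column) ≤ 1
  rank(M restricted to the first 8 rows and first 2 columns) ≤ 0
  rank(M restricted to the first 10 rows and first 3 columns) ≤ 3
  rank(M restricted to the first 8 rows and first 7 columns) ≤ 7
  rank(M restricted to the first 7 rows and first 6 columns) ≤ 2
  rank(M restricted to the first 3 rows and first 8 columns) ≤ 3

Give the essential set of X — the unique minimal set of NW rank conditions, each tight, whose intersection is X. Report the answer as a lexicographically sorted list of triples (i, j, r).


The tightest implied rank at each (i,j), from the 53 conditions:

  i=1: 0 0 0 0 0 0 0 0 0 0 1 1
  i=2: 0 0 0 0 1 1 1 1 1 1 2 2
  i=3: 0 0 0 0 1 1 1 2 2 2 3 3
  i=4: 0 0 0 0 1 1 1 2 3 3 4 4
  i=5: 0 0 0 1 2 2 2 3 4 4 5 5
  i=6: 0 0 0 1 2 2 3 4 5 5 6 6
  i=7: 0 0 0 1 2 2 3 4 5 5 6 7
  i=8: 0 0 1 2 3 3 4 5 6 6 7 8
  i=9: 1 1 2 3 4 4 5 6 7 7 8 9
  i=10: 1 2 3 4 5 5 6 7 8 8 9 10
  i=11: 1 2 3 4 5 5 6 7 8 9 10 11
  i=12: 1 2 3 4 5 6 7 8 9 10 11 12

reading off 1-entries of Δ²R: w = (11, 5, 8, 9, 4, 7, 12, 3, 1, 2, 10, 6).

ℓ(w)=41; the 8 essential cells (i,j,r):

[(1, 10, 0), (4, 4, 0), (4, 7, 1), (7, 3, 0), (7, 6, 2), (7, 10, 5), (8, 2, 0), (11, 6, 5)]


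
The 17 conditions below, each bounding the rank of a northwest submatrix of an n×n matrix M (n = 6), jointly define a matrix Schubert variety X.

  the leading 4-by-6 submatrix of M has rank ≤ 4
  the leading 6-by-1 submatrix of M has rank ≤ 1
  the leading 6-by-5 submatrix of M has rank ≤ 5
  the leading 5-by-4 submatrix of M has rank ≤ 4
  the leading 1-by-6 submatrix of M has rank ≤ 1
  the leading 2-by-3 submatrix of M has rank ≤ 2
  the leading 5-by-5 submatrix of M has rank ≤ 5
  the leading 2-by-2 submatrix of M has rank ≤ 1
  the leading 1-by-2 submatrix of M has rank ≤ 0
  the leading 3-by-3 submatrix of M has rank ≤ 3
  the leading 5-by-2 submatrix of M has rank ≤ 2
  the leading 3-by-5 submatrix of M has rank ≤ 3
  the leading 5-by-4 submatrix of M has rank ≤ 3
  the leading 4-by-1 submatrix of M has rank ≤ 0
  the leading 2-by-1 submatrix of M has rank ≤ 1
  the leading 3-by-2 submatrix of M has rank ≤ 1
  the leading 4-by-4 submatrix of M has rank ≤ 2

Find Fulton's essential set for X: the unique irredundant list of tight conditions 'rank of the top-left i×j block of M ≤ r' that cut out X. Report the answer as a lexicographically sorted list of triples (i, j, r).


Recovering R(i,j) via the rank-extension bound from the 17 conditions:

  i=1: 0 | 0 | 1 | 1 | 1 | 1
  i=2: 0 | 1 | 2 | 2 | 2 | 2
  i=3: 0 | 1 | 2 | 2 | 3 | 3
  i=4: 0 | 1 | 2 | 2 | 3 | 4
  i=5: 1 | 2 | 3 | 3 | 4 | 5
  i=6: 1 | 2 | 3 | 4 | 5 | 6

so w = (3, 2, 5, 6, 1, 4).

D(w) has 7 cells with 3 SE-corners; essential set:

[(1, 2, 0), (4, 1, 0), (4, 4, 2)]


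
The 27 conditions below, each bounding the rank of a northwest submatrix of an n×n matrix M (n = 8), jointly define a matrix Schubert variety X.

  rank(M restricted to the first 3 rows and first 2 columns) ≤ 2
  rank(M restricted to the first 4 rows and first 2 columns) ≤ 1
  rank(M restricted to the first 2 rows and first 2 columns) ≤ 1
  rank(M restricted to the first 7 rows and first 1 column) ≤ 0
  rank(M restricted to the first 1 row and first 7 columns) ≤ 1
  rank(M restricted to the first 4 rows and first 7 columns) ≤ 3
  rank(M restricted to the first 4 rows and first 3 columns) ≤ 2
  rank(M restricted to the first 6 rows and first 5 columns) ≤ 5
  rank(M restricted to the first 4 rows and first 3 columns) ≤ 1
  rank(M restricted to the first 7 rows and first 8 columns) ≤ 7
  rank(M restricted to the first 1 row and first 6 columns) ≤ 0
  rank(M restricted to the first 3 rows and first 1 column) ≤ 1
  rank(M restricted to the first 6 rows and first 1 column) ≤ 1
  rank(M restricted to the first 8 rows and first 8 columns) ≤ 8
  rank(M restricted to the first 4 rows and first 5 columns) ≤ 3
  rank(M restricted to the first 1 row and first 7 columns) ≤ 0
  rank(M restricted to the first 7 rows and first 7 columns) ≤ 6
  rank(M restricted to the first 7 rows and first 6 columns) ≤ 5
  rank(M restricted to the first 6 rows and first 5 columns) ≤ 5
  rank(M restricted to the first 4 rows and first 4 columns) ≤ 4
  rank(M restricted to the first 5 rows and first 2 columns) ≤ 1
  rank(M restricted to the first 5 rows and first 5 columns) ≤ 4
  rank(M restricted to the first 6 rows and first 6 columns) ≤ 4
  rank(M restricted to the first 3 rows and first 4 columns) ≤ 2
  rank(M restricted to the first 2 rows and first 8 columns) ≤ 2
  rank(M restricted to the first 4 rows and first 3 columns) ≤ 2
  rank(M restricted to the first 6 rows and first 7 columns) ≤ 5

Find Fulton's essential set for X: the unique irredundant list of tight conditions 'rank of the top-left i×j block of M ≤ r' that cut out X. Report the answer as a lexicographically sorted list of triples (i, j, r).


Rank table r_w(8×8) implied by the 27 constraints:

  i=1: 0  0  0  0  0  0  0  1
  i=2: 0  1  1  1  1  1  1  2
  i=3: 0  1  1  2  2  2  2  3
  i=4: 0  1  1  2  3  3  3  4
  i=5: 0  1  2  3  4  4  4  5
  i=6: 0  1  2  3  4  4  5  6
  i=7: 0  1  2  3  4  5  6  7
  i=8: 1  2  3  4  5  6  7  8

second differences of R give the permutation w = (8, 2, 4, 5, 3, 7, 6, 1).

ℓ(w)=16; the 4 essential cells (i,j,r):

[(1, 7, 0), (4, 3, 1), (6, 6, 4), (7, 1, 0)]


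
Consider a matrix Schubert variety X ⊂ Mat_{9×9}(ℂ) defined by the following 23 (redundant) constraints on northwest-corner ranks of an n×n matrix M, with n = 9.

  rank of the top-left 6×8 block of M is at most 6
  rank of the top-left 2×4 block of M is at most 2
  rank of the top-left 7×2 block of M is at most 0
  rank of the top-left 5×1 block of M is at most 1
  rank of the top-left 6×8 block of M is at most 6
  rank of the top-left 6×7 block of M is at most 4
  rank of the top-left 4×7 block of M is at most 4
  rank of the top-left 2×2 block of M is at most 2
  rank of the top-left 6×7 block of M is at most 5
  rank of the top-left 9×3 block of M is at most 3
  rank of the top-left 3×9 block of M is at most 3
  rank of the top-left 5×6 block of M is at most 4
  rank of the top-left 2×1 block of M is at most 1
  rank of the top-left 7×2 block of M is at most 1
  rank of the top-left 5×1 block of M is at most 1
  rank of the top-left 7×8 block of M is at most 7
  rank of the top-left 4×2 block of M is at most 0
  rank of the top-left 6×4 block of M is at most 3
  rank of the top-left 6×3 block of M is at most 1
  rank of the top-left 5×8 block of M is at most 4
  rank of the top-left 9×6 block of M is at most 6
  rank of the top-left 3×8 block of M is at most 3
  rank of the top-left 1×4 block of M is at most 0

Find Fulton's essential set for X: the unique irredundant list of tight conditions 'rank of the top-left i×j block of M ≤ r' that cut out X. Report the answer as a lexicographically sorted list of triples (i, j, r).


Reconstructing r_w from the 23 given conditions:

  R[1]: 0, 0, 0, 0, 1, 1, 1, 1, 1
  R[2]: 0, 0, 1, 1, 2, 2, 2, 2, 2
  R[3]: 0, 0, 1, 2, 3, 3, 3, 3, 3
  R[4]: 0, 0, 1, 2, 3, 4, 4, 4, 4
  R[5]: 0, 0, 1, 2, 3, 4, 4, 4, 5
  R[6]: 0, 0, 1, 2, 3, 4, 4, 5, 6
  R[7]: 0, 0, 1, 2, 3, 4, 5, 6, 7
  R[8]: 1, 1, 2, 3, 4, 5, 6, 7, 8
  R[9]: 1, 2, 3, 4, 5, 6, 7, 8, 9

so w = (5, 3, 4, 6, 9, 8, 7, 1, 2).

Rothe diagram D(w) (19 cells), 4 SE-corners (essential conditions):

[(1, 4, 0), (5, 8, 4), (6, 7, 4), (7, 2, 0)]
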